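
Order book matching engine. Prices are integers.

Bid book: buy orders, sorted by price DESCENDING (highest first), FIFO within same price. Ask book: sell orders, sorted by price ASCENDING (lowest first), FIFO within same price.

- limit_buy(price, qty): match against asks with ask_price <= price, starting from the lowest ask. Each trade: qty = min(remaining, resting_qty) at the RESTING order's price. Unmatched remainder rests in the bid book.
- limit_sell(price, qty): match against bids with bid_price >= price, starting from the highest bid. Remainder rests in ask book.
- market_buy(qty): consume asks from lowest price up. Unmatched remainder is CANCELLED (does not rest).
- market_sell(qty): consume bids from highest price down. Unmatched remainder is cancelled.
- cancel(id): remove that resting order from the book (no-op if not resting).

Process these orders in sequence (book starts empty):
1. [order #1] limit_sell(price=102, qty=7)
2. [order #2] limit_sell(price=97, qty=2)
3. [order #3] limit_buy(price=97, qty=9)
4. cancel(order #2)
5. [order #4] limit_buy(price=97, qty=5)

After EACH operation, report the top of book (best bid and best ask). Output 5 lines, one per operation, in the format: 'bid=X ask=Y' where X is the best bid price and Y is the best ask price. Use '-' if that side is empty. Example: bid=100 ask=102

After op 1 [order #1] limit_sell(price=102, qty=7): fills=none; bids=[-] asks=[#1:7@102]
After op 2 [order #2] limit_sell(price=97, qty=2): fills=none; bids=[-] asks=[#2:2@97 #1:7@102]
After op 3 [order #3] limit_buy(price=97, qty=9): fills=#3x#2:2@97; bids=[#3:7@97] asks=[#1:7@102]
After op 4 cancel(order #2): fills=none; bids=[#3:7@97] asks=[#1:7@102]
After op 5 [order #4] limit_buy(price=97, qty=5): fills=none; bids=[#3:7@97 #4:5@97] asks=[#1:7@102]

Answer: bid=- ask=102
bid=- ask=97
bid=97 ask=102
bid=97 ask=102
bid=97 ask=102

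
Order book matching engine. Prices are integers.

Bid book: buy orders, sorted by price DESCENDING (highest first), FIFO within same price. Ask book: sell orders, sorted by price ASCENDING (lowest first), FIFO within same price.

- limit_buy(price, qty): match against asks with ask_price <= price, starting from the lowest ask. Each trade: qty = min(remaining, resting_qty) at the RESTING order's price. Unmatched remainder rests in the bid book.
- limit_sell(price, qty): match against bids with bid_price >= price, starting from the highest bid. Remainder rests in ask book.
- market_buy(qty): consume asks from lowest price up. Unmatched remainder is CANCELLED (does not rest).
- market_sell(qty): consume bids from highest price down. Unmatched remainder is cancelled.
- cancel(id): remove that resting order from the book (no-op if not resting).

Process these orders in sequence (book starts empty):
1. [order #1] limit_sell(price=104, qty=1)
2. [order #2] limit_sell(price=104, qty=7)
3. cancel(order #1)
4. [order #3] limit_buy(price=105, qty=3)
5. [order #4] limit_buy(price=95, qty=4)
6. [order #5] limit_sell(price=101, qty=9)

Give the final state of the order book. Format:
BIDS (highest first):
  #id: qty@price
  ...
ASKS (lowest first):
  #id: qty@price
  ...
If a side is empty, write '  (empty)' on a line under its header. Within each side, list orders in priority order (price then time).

After op 1 [order #1] limit_sell(price=104, qty=1): fills=none; bids=[-] asks=[#1:1@104]
After op 2 [order #2] limit_sell(price=104, qty=7): fills=none; bids=[-] asks=[#1:1@104 #2:7@104]
After op 3 cancel(order #1): fills=none; bids=[-] asks=[#2:7@104]
After op 4 [order #3] limit_buy(price=105, qty=3): fills=#3x#2:3@104; bids=[-] asks=[#2:4@104]
After op 5 [order #4] limit_buy(price=95, qty=4): fills=none; bids=[#4:4@95] asks=[#2:4@104]
After op 6 [order #5] limit_sell(price=101, qty=9): fills=none; bids=[#4:4@95] asks=[#5:9@101 #2:4@104]

Answer: BIDS (highest first):
  #4: 4@95
ASKS (lowest first):
  #5: 9@101
  #2: 4@104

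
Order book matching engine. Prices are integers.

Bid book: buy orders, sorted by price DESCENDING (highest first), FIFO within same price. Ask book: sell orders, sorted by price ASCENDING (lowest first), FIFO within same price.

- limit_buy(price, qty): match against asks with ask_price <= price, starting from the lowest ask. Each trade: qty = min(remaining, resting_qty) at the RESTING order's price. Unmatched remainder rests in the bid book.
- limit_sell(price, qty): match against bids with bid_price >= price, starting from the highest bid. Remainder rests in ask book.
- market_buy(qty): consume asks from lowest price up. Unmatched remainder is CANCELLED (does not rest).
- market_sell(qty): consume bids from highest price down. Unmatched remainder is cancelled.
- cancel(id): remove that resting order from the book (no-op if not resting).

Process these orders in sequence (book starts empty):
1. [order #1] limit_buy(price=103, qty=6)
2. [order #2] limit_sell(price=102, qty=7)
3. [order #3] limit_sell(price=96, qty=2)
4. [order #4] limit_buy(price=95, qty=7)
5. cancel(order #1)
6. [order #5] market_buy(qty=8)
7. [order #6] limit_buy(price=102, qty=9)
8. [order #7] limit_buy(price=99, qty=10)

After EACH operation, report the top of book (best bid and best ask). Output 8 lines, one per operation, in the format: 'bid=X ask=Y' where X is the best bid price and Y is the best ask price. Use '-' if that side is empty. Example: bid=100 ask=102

After op 1 [order #1] limit_buy(price=103, qty=6): fills=none; bids=[#1:6@103] asks=[-]
After op 2 [order #2] limit_sell(price=102, qty=7): fills=#1x#2:6@103; bids=[-] asks=[#2:1@102]
After op 3 [order #3] limit_sell(price=96, qty=2): fills=none; bids=[-] asks=[#3:2@96 #2:1@102]
After op 4 [order #4] limit_buy(price=95, qty=7): fills=none; bids=[#4:7@95] asks=[#3:2@96 #2:1@102]
After op 5 cancel(order #1): fills=none; bids=[#4:7@95] asks=[#3:2@96 #2:1@102]
After op 6 [order #5] market_buy(qty=8): fills=#5x#3:2@96 #5x#2:1@102; bids=[#4:7@95] asks=[-]
After op 7 [order #6] limit_buy(price=102, qty=9): fills=none; bids=[#6:9@102 #4:7@95] asks=[-]
After op 8 [order #7] limit_buy(price=99, qty=10): fills=none; bids=[#6:9@102 #7:10@99 #4:7@95] asks=[-]

Answer: bid=103 ask=-
bid=- ask=102
bid=- ask=96
bid=95 ask=96
bid=95 ask=96
bid=95 ask=-
bid=102 ask=-
bid=102 ask=-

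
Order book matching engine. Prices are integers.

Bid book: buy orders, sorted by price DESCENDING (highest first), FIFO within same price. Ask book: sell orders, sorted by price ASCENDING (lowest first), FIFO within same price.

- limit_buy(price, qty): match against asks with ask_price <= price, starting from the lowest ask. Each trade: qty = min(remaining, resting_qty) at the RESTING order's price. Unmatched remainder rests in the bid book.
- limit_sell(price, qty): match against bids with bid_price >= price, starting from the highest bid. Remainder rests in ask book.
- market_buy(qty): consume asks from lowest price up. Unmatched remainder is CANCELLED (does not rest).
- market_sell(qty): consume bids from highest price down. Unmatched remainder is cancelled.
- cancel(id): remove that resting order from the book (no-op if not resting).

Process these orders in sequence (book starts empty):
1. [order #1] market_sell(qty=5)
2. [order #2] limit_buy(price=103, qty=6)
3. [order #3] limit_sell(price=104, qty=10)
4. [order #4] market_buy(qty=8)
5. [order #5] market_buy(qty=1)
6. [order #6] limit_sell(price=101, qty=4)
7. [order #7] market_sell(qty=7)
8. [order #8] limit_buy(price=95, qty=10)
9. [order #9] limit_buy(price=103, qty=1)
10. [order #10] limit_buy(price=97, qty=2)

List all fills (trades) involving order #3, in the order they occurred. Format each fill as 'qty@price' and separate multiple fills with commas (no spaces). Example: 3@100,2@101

Answer: 8@104,1@104

Derivation:
After op 1 [order #1] market_sell(qty=5): fills=none; bids=[-] asks=[-]
After op 2 [order #2] limit_buy(price=103, qty=6): fills=none; bids=[#2:6@103] asks=[-]
After op 3 [order #3] limit_sell(price=104, qty=10): fills=none; bids=[#2:6@103] asks=[#3:10@104]
After op 4 [order #4] market_buy(qty=8): fills=#4x#3:8@104; bids=[#2:6@103] asks=[#3:2@104]
After op 5 [order #5] market_buy(qty=1): fills=#5x#3:1@104; bids=[#2:6@103] asks=[#3:1@104]
After op 6 [order #6] limit_sell(price=101, qty=4): fills=#2x#6:4@103; bids=[#2:2@103] asks=[#3:1@104]
After op 7 [order #7] market_sell(qty=7): fills=#2x#7:2@103; bids=[-] asks=[#3:1@104]
After op 8 [order #8] limit_buy(price=95, qty=10): fills=none; bids=[#8:10@95] asks=[#3:1@104]
After op 9 [order #9] limit_buy(price=103, qty=1): fills=none; bids=[#9:1@103 #8:10@95] asks=[#3:1@104]
After op 10 [order #10] limit_buy(price=97, qty=2): fills=none; bids=[#9:1@103 #10:2@97 #8:10@95] asks=[#3:1@104]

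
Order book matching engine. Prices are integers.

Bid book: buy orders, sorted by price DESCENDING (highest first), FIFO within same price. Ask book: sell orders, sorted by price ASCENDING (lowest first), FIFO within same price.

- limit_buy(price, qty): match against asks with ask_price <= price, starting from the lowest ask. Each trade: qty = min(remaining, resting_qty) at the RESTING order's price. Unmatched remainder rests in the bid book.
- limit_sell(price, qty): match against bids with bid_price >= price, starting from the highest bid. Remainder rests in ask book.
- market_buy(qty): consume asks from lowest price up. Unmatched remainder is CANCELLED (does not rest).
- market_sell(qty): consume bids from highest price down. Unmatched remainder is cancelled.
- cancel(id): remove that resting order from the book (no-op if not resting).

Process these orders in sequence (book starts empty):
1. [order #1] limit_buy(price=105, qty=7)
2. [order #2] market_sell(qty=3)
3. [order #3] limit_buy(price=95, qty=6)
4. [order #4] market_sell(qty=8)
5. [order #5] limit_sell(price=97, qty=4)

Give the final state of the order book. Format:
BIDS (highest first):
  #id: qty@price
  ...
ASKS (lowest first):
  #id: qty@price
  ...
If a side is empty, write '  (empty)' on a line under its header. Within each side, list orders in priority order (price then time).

Answer: BIDS (highest first):
  #3: 2@95
ASKS (lowest first):
  #5: 4@97

Derivation:
After op 1 [order #1] limit_buy(price=105, qty=7): fills=none; bids=[#1:7@105] asks=[-]
After op 2 [order #2] market_sell(qty=3): fills=#1x#2:3@105; bids=[#1:4@105] asks=[-]
After op 3 [order #3] limit_buy(price=95, qty=6): fills=none; bids=[#1:4@105 #3:6@95] asks=[-]
After op 4 [order #4] market_sell(qty=8): fills=#1x#4:4@105 #3x#4:4@95; bids=[#3:2@95] asks=[-]
After op 5 [order #5] limit_sell(price=97, qty=4): fills=none; bids=[#3:2@95] asks=[#5:4@97]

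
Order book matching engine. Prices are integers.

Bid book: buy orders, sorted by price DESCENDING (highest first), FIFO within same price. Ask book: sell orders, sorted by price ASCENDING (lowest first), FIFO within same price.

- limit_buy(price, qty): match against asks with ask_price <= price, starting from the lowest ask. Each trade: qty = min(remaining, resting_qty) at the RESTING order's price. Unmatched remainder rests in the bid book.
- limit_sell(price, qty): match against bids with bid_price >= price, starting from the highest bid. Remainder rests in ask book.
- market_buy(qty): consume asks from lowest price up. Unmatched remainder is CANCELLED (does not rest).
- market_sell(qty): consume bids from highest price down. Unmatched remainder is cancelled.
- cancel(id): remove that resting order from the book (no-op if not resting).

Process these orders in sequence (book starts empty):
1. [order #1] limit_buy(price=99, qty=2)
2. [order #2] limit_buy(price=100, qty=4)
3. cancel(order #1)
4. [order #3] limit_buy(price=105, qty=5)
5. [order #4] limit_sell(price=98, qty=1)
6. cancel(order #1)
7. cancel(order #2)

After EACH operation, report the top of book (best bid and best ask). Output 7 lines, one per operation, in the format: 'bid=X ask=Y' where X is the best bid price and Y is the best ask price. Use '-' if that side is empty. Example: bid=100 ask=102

Answer: bid=99 ask=-
bid=100 ask=-
bid=100 ask=-
bid=105 ask=-
bid=105 ask=-
bid=105 ask=-
bid=105 ask=-

Derivation:
After op 1 [order #1] limit_buy(price=99, qty=2): fills=none; bids=[#1:2@99] asks=[-]
After op 2 [order #2] limit_buy(price=100, qty=4): fills=none; bids=[#2:4@100 #1:2@99] asks=[-]
After op 3 cancel(order #1): fills=none; bids=[#2:4@100] asks=[-]
After op 4 [order #3] limit_buy(price=105, qty=5): fills=none; bids=[#3:5@105 #2:4@100] asks=[-]
After op 5 [order #4] limit_sell(price=98, qty=1): fills=#3x#4:1@105; bids=[#3:4@105 #2:4@100] asks=[-]
After op 6 cancel(order #1): fills=none; bids=[#3:4@105 #2:4@100] asks=[-]
After op 7 cancel(order #2): fills=none; bids=[#3:4@105] asks=[-]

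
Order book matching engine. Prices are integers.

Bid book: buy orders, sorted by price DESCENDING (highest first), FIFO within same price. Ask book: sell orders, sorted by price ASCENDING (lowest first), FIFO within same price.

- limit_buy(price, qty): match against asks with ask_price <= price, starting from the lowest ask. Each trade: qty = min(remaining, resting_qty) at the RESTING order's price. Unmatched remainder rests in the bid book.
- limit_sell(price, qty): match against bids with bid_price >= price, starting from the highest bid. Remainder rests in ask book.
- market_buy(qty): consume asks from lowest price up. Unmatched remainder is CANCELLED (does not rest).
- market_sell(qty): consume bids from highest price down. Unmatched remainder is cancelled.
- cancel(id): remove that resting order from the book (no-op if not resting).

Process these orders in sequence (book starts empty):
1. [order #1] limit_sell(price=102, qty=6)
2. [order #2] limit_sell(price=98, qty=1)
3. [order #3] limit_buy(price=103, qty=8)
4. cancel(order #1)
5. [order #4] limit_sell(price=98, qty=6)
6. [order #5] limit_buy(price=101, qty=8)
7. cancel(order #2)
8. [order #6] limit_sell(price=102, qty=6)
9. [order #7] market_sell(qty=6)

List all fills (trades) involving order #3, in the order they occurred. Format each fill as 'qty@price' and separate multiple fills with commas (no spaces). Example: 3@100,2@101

Answer: 1@98,6@102,1@103

Derivation:
After op 1 [order #1] limit_sell(price=102, qty=6): fills=none; bids=[-] asks=[#1:6@102]
After op 2 [order #2] limit_sell(price=98, qty=1): fills=none; bids=[-] asks=[#2:1@98 #1:6@102]
After op 3 [order #3] limit_buy(price=103, qty=8): fills=#3x#2:1@98 #3x#1:6@102; bids=[#3:1@103] asks=[-]
After op 4 cancel(order #1): fills=none; bids=[#3:1@103] asks=[-]
After op 5 [order #4] limit_sell(price=98, qty=6): fills=#3x#4:1@103; bids=[-] asks=[#4:5@98]
After op 6 [order #5] limit_buy(price=101, qty=8): fills=#5x#4:5@98; bids=[#5:3@101] asks=[-]
After op 7 cancel(order #2): fills=none; bids=[#5:3@101] asks=[-]
After op 8 [order #6] limit_sell(price=102, qty=6): fills=none; bids=[#5:3@101] asks=[#6:6@102]
After op 9 [order #7] market_sell(qty=6): fills=#5x#7:3@101; bids=[-] asks=[#6:6@102]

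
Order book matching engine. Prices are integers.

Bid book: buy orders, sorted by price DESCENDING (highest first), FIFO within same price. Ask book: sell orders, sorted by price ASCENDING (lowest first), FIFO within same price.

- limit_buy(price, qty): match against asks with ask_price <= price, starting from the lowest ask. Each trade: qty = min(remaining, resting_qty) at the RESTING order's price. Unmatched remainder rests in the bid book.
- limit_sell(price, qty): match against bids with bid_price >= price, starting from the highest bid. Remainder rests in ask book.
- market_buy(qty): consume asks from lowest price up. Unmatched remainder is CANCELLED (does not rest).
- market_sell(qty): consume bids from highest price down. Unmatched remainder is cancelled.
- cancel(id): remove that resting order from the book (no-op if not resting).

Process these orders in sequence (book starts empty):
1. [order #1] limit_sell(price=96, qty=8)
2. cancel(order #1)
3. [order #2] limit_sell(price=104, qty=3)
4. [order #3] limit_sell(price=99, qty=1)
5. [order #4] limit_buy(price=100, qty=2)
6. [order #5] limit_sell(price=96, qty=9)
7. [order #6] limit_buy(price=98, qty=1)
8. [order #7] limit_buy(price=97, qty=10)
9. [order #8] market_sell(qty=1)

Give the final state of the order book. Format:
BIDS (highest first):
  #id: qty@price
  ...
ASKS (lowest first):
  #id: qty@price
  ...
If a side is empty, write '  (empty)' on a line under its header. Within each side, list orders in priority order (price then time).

Answer: BIDS (highest first):
  #7: 2@97
ASKS (lowest first):
  #2: 3@104

Derivation:
After op 1 [order #1] limit_sell(price=96, qty=8): fills=none; bids=[-] asks=[#1:8@96]
After op 2 cancel(order #1): fills=none; bids=[-] asks=[-]
After op 3 [order #2] limit_sell(price=104, qty=3): fills=none; bids=[-] asks=[#2:3@104]
After op 4 [order #3] limit_sell(price=99, qty=1): fills=none; bids=[-] asks=[#3:1@99 #2:3@104]
After op 5 [order #4] limit_buy(price=100, qty=2): fills=#4x#3:1@99; bids=[#4:1@100] asks=[#2:3@104]
After op 6 [order #5] limit_sell(price=96, qty=9): fills=#4x#5:1@100; bids=[-] asks=[#5:8@96 #2:3@104]
After op 7 [order #6] limit_buy(price=98, qty=1): fills=#6x#5:1@96; bids=[-] asks=[#5:7@96 #2:3@104]
After op 8 [order #7] limit_buy(price=97, qty=10): fills=#7x#5:7@96; bids=[#7:3@97] asks=[#2:3@104]
After op 9 [order #8] market_sell(qty=1): fills=#7x#8:1@97; bids=[#7:2@97] asks=[#2:3@104]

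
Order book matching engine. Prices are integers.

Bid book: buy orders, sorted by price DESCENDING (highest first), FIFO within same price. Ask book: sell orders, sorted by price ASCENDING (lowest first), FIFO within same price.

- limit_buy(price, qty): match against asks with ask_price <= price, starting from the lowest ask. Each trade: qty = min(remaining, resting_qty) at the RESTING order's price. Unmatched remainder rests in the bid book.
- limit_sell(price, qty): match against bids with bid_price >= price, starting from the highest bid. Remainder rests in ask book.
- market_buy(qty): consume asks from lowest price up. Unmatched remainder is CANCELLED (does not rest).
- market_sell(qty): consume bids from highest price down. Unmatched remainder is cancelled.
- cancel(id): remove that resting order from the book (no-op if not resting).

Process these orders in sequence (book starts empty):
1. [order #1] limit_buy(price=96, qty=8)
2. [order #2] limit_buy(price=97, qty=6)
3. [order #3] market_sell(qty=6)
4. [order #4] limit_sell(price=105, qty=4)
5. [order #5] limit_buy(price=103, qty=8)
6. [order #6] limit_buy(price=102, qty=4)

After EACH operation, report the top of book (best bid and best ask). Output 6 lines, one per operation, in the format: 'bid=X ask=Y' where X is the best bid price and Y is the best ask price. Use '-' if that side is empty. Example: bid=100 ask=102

Answer: bid=96 ask=-
bid=97 ask=-
bid=96 ask=-
bid=96 ask=105
bid=103 ask=105
bid=103 ask=105

Derivation:
After op 1 [order #1] limit_buy(price=96, qty=8): fills=none; bids=[#1:8@96] asks=[-]
After op 2 [order #2] limit_buy(price=97, qty=6): fills=none; bids=[#2:6@97 #1:8@96] asks=[-]
After op 3 [order #3] market_sell(qty=6): fills=#2x#3:6@97; bids=[#1:8@96] asks=[-]
After op 4 [order #4] limit_sell(price=105, qty=4): fills=none; bids=[#1:8@96] asks=[#4:4@105]
After op 5 [order #5] limit_buy(price=103, qty=8): fills=none; bids=[#5:8@103 #1:8@96] asks=[#4:4@105]
After op 6 [order #6] limit_buy(price=102, qty=4): fills=none; bids=[#5:8@103 #6:4@102 #1:8@96] asks=[#4:4@105]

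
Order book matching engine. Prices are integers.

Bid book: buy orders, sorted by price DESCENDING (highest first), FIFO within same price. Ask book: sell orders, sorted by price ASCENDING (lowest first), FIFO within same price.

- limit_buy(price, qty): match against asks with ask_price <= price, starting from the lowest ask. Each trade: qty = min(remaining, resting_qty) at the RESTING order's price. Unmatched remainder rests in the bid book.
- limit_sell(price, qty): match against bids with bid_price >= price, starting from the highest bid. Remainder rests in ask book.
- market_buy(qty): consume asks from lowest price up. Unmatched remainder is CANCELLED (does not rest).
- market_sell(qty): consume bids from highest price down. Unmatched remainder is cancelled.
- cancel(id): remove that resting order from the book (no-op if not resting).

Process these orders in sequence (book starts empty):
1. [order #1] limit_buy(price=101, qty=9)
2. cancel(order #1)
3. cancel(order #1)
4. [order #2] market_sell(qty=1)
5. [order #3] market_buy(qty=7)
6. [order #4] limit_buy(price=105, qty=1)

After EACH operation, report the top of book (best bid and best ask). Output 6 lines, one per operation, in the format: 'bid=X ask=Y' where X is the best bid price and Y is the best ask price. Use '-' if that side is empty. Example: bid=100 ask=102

After op 1 [order #1] limit_buy(price=101, qty=9): fills=none; bids=[#1:9@101] asks=[-]
After op 2 cancel(order #1): fills=none; bids=[-] asks=[-]
After op 3 cancel(order #1): fills=none; bids=[-] asks=[-]
After op 4 [order #2] market_sell(qty=1): fills=none; bids=[-] asks=[-]
After op 5 [order #3] market_buy(qty=7): fills=none; bids=[-] asks=[-]
After op 6 [order #4] limit_buy(price=105, qty=1): fills=none; bids=[#4:1@105] asks=[-]

Answer: bid=101 ask=-
bid=- ask=-
bid=- ask=-
bid=- ask=-
bid=- ask=-
bid=105 ask=-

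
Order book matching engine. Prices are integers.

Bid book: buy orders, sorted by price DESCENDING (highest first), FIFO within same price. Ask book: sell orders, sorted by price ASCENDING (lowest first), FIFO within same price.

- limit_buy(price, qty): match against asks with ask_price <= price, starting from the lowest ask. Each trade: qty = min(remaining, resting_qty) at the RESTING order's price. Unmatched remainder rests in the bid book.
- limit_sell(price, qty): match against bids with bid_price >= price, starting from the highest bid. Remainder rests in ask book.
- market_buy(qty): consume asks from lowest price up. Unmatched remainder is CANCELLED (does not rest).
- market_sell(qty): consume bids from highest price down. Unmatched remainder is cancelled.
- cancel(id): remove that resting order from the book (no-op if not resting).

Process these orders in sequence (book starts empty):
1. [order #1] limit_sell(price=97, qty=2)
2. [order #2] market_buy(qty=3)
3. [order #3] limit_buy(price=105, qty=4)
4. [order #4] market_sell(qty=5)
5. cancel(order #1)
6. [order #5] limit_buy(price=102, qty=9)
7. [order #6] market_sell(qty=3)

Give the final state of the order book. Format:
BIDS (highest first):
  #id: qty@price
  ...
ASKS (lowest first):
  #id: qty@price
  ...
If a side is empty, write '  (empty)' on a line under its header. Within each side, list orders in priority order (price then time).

After op 1 [order #1] limit_sell(price=97, qty=2): fills=none; bids=[-] asks=[#1:2@97]
After op 2 [order #2] market_buy(qty=3): fills=#2x#1:2@97; bids=[-] asks=[-]
After op 3 [order #3] limit_buy(price=105, qty=4): fills=none; bids=[#3:4@105] asks=[-]
After op 4 [order #4] market_sell(qty=5): fills=#3x#4:4@105; bids=[-] asks=[-]
After op 5 cancel(order #1): fills=none; bids=[-] asks=[-]
After op 6 [order #5] limit_buy(price=102, qty=9): fills=none; bids=[#5:9@102] asks=[-]
After op 7 [order #6] market_sell(qty=3): fills=#5x#6:3@102; bids=[#5:6@102] asks=[-]

Answer: BIDS (highest first):
  #5: 6@102
ASKS (lowest first):
  (empty)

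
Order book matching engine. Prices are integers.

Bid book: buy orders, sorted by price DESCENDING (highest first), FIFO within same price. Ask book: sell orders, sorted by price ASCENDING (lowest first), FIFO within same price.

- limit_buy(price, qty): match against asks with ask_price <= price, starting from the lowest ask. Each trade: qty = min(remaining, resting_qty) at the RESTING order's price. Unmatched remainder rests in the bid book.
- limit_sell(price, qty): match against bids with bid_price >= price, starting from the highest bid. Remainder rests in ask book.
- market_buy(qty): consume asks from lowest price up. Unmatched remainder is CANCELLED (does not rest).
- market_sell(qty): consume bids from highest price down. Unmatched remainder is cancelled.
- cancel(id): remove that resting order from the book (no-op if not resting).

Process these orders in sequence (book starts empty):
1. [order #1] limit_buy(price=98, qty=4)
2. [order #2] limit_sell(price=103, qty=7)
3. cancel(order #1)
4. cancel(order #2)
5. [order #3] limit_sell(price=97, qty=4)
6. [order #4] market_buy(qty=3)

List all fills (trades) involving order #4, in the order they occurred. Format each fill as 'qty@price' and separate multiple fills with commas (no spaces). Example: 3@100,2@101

After op 1 [order #1] limit_buy(price=98, qty=4): fills=none; bids=[#1:4@98] asks=[-]
After op 2 [order #2] limit_sell(price=103, qty=7): fills=none; bids=[#1:4@98] asks=[#2:7@103]
After op 3 cancel(order #1): fills=none; bids=[-] asks=[#2:7@103]
After op 4 cancel(order #2): fills=none; bids=[-] asks=[-]
After op 5 [order #3] limit_sell(price=97, qty=4): fills=none; bids=[-] asks=[#3:4@97]
After op 6 [order #4] market_buy(qty=3): fills=#4x#3:3@97; bids=[-] asks=[#3:1@97]

Answer: 3@97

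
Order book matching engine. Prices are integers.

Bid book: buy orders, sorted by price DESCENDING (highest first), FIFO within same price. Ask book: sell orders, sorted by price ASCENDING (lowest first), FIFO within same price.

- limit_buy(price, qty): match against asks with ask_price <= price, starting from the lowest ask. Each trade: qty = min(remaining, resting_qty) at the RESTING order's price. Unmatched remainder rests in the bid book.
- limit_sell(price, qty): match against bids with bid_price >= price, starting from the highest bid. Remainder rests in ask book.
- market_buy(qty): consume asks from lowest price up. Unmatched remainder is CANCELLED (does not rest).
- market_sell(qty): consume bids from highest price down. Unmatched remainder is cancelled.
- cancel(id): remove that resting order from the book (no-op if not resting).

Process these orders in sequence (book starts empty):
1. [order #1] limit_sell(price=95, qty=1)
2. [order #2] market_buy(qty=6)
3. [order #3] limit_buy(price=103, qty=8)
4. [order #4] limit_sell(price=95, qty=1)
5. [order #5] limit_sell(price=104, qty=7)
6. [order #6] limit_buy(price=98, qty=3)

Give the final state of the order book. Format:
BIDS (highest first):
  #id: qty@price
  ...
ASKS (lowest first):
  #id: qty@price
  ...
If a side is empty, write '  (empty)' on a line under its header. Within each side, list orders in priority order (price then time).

After op 1 [order #1] limit_sell(price=95, qty=1): fills=none; bids=[-] asks=[#1:1@95]
After op 2 [order #2] market_buy(qty=6): fills=#2x#1:1@95; bids=[-] asks=[-]
After op 3 [order #3] limit_buy(price=103, qty=8): fills=none; bids=[#3:8@103] asks=[-]
After op 4 [order #4] limit_sell(price=95, qty=1): fills=#3x#4:1@103; bids=[#3:7@103] asks=[-]
After op 5 [order #5] limit_sell(price=104, qty=7): fills=none; bids=[#3:7@103] asks=[#5:7@104]
After op 6 [order #6] limit_buy(price=98, qty=3): fills=none; bids=[#3:7@103 #6:3@98] asks=[#5:7@104]

Answer: BIDS (highest first):
  #3: 7@103
  #6: 3@98
ASKS (lowest first):
  #5: 7@104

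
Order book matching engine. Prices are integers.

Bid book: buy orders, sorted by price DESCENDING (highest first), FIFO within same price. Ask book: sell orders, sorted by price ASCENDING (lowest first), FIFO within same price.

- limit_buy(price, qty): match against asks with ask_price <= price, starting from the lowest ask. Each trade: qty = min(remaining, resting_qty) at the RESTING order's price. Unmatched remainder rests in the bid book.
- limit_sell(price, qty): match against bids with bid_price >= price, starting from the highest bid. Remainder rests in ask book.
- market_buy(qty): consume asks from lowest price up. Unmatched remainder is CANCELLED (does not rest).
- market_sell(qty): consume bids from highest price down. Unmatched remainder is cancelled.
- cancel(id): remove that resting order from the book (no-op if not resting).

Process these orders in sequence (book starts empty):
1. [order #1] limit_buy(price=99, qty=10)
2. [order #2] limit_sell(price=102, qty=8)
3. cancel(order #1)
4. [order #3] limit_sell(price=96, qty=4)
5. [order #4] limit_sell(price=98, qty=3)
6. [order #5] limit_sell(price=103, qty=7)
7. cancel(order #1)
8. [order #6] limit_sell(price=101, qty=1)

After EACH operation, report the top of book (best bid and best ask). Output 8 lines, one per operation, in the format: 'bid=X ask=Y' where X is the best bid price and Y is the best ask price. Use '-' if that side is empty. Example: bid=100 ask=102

After op 1 [order #1] limit_buy(price=99, qty=10): fills=none; bids=[#1:10@99] asks=[-]
After op 2 [order #2] limit_sell(price=102, qty=8): fills=none; bids=[#1:10@99] asks=[#2:8@102]
After op 3 cancel(order #1): fills=none; bids=[-] asks=[#2:8@102]
After op 4 [order #3] limit_sell(price=96, qty=4): fills=none; bids=[-] asks=[#3:4@96 #2:8@102]
After op 5 [order #4] limit_sell(price=98, qty=3): fills=none; bids=[-] asks=[#3:4@96 #4:3@98 #2:8@102]
After op 6 [order #5] limit_sell(price=103, qty=7): fills=none; bids=[-] asks=[#3:4@96 #4:3@98 #2:8@102 #5:7@103]
After op 7 cancel(order #1): fills=none; bids=[-] asks=[#3:4@96 #4:3@98 #2:8@102 #5:7@103]
After op 8 [order #6] limit_sell(price=101, qty=1): fills=none; bids=[-] asks=[#3:4@96 #4:3@98 #6:1@101 #2:8@102 #5:7@103]

Answer: bid=99 ask=-
bid=99 ask=102
bid=- ask=102
bid=- ask=96
bid=- ask=96
bid=- ask=96
bid=- ask=96
bid=- ask=96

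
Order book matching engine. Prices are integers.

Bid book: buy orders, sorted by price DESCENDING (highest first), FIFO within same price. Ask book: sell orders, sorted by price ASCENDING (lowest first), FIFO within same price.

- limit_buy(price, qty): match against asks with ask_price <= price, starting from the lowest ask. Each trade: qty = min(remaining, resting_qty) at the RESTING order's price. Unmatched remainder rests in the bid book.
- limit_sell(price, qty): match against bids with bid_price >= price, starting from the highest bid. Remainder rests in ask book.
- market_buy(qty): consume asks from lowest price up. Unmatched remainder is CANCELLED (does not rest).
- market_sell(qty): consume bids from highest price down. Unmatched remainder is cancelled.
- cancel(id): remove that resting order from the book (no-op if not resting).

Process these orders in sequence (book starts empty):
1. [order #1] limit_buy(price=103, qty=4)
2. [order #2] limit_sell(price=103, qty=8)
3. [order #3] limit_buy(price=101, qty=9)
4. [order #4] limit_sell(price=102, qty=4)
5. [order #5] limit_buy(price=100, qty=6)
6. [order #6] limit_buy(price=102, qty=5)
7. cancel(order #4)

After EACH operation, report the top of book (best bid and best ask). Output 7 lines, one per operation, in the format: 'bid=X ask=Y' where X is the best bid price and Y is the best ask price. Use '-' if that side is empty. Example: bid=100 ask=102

After op 1 [order #1] limit_buy(price=103, qty=4): fills=none; bids=[#1:4@103] asks=[-]
After op 2 [order #2] limit_sell(price=103, qty=8): fills=#1x#2:4@103; bids=[-] asks=[#2:4@103]
After op 3 [order #3] limit_buy(price=101, qty=9): fills=none; bids=[#3:9@101] asks=[#2:4@103]
After op 4 [order #4] limit_sell(price=102, qty=4): fills=none; bids=[#3:9@101] asks=[#4:4@102 #2:4@103]
After op 5 [order #5] limit_buy(price=100, qty=6): fills=none; bids=[#3:9@101 #5:6@100] asks=[#4:4@102 #2:4@103]
After op 6 [order #6] limit_buy(price=102, qty=5): fills=#6x#4:4@102; bids=[#6:1@102 #3:9@101 #5:6@100] asks=[#2:4@103]
After op 7 cancel(order #4): fills=none; bids=[#6:1@102 #3:9@101 #5:6@100] asks=[#2:4@103]

Answer: bid=103 ask=-
bid=- ask=103
bid=101 ask=103
bid=101 ask=102
bid=101 ask=102
bid=102 ask=103
bid=102 ask=103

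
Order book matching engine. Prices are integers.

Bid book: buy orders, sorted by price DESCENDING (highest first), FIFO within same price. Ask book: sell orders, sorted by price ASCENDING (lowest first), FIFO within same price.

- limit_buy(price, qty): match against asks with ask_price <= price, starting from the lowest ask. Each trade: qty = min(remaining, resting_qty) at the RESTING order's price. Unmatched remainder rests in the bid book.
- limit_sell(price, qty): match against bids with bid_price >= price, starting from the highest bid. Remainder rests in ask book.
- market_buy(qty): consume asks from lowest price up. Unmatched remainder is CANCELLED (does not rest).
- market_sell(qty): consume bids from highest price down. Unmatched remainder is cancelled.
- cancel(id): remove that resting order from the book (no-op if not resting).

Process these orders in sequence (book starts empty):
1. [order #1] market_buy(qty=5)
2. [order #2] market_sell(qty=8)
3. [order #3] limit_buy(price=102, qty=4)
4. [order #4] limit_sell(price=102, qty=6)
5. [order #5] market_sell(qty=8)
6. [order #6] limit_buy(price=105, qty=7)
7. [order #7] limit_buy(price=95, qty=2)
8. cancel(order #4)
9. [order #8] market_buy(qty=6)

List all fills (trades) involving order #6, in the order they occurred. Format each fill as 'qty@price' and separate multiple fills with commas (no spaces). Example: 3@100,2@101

Answer: 2@102

Derivation:
After op 1 [order #1] market_buy(qty=5): fills=none; bids=[-] asks=[-]
After op 2 [order #2] market_sell(qty=8): fills=none; bids=[-] asks=[-]
After op 3 [order #3] limit_buy(price=102, qty=4): fills=none; bids=[#3:4@102] asks=[-]
After op 4 [order #4] limit_sell(price=102, qty=6): fills=#3x#4:4@102; bids=[-] asks=[#4:2@102]
After op 5 [order #5] market_sell(qty=8): fills=none; bids=[-] asks=[#4:2@102]
After op 6 [order #6] limit_buy(price=105, qty=7): fills=#6x#4:2@102; bids=[#6:5@105] asks=[-]
After op 7 [order #7] limit_buy(price=95, qty=2): fills=none; bids=[#6:5@105 #7:2@95] asks=[-]
After op 8 cancel(order #4): fills=none; bids=[#6:5@105 #7:2@95] asks=[-]
After op 9 [order #8] market_buy(qty=6): fills=none; bids=[#6:5@105 #7:2@95] asks=[-]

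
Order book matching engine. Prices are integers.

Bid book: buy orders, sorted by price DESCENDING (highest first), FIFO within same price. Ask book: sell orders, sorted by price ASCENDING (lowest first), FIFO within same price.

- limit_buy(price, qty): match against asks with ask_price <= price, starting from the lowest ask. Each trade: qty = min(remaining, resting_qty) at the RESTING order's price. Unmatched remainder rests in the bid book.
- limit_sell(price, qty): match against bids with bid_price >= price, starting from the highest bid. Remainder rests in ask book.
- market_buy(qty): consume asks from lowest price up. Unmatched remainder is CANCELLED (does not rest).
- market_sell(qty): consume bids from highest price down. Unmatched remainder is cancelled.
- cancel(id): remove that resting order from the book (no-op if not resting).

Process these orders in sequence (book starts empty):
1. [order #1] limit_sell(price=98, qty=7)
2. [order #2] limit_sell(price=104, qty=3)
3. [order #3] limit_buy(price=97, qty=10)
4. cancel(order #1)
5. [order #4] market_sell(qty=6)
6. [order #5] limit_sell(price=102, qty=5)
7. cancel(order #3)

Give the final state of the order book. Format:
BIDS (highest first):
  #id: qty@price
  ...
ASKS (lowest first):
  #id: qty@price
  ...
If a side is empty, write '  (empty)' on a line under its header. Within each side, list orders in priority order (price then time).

After op 1 [order #1] limit_sell(price=98, qty=7): fills=none; bids=[-] asks=[#1:7@98]
After op 2 [order #2] limit_sell(price=104, qty=3): fills=none; bids=[-] asks=[#1:7@98 #2:3@104]
After op 3 [order #3] limit_buy(price=97, qty=10): fills=none; bids=[#3:10@97] asks=[#1:7@98 #2:3@104]
After op 4 cancel(order #1): fills=none; bids=[#3:10@97] asks=[#2:3@104]
After op 5 [order #4] market_sell(qty=6): fills=#3x#4:6@97; bids=[#3:4@97] asks=[#2:3@104]
After op 6 [order #5] limit_sell(price=102, qty=5): fills=none; bids=[#3:4@97] asks=[#5:5@102 #2:3@104]
After op 7 cancel(order #3): fills=none; bids=[-] asks=[#5:5@102 #2:3@104]

Answer: BIDS (highest first):
  (empty)
ASKS (lowest first):
  #5: 5@102
  #2: 3@104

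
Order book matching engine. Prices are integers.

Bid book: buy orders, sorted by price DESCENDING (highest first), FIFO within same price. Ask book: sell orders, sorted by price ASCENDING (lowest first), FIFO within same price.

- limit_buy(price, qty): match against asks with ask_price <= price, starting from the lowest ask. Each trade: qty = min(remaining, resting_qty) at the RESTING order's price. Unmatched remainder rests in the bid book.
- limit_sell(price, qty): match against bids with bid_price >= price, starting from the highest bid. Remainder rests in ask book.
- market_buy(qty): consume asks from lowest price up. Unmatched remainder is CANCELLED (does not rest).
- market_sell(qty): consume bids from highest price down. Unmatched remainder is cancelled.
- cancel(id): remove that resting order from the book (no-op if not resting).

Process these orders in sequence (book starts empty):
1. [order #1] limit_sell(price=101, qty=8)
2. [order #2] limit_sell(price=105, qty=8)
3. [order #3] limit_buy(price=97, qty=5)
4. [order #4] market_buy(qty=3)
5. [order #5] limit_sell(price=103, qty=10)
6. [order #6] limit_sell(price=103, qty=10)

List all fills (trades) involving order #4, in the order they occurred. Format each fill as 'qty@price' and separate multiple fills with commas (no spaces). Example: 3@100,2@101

After op 1 [order #1] limit_sell(price=101, qty=8): fills=none; bids=[-] asks=[#1:8@101]
After op 2 [order #2] limit_sell(price=105, qty=8): fills=none; bids=[-] asks=[#1:8@101 #2:8@105]
After op 3 [order #3] limit_buy(price=97, qty=5): fills=none; bids=[#3:5@97] asks=[#1:8@101 #2:8@105]
After op 4 [order #4] market_buy(qty=3): fills=#4x#1:3@101; bids=[#3:5@97] asks=[#1:5@101 #2:8@105]
After op 5 [order #5] limit_sell(price=103, qty=10): fills=none; bids=[#3:5@97] asks=[#1:5@101 #5:10@103 #2:8@105]
After op 6 [order #6] limit_sell(price=103, qty=10): fills=none; bids=[#3:5@97] asks=[#1:5@101 #5:10@103 #6:10@103 #2:8@105]

Answer: 3@101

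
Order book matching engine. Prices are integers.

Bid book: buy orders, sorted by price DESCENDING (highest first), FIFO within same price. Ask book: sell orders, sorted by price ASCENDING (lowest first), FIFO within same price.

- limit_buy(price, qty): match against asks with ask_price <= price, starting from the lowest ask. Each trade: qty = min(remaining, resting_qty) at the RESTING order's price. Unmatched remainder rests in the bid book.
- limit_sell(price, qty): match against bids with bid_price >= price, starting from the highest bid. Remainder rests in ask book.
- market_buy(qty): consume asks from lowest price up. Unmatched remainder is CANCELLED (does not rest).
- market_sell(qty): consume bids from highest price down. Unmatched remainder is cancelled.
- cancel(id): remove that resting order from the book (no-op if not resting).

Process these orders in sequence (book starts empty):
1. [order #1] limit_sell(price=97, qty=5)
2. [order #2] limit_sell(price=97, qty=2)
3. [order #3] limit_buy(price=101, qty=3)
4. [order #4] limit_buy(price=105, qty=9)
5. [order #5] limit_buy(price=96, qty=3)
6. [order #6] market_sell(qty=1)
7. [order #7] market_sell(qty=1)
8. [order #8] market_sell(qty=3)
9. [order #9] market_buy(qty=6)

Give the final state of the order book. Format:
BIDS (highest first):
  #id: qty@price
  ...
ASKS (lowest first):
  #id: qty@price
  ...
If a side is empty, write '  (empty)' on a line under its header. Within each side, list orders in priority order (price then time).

After op 1 [order #1] limit_sell(price=97, qty=5): fills=none; bids=[-] asks=[#1:5@97]
After op 2 [order #2] limit_sell(price=97, qty=2): fills=none; bids=[-] asks=[#1:5@97 #2:2@97]
After op 3 [order #3] limit_buy(price=101, qty=3): fills=#3x#1:3@97; bids=[-] asks=[#1:2@97 #2:2@97]
After op 4 [order #4] limit_buy(price=105, qty=9): fills=#4x#1:2@97 #4x#2:2@97; bids=[#4:5@105] asks=[-]
After op 5 [order #5] limit_buy(price=96, qty=3): fills=none; bids=[#4:5@105 #5:3@96] asks=[-]
After op 6 [order #6] market_sell(qty=1): fills=#4x#6:1@105; bids=[#4:4@105 #5:3@96] asks=[-]
After op 7 [order #7] market_sell(qty=1): fills=#4x#7:1@105; bids=[#4:3@105 #5:3@96] asks=[-]
After op 8 [order #8] market_sell(qty=3): fills=#4x#8:3@105; bids=[#5:3@96] asks=[-]
After op 9 [order #9] market_buy(qty=6): fills=none; bids=[#5:3@96] asks=[-]

Answer: BIDS (highest first):
  #5: 3@96
ASKS (lowest first):
  (empty)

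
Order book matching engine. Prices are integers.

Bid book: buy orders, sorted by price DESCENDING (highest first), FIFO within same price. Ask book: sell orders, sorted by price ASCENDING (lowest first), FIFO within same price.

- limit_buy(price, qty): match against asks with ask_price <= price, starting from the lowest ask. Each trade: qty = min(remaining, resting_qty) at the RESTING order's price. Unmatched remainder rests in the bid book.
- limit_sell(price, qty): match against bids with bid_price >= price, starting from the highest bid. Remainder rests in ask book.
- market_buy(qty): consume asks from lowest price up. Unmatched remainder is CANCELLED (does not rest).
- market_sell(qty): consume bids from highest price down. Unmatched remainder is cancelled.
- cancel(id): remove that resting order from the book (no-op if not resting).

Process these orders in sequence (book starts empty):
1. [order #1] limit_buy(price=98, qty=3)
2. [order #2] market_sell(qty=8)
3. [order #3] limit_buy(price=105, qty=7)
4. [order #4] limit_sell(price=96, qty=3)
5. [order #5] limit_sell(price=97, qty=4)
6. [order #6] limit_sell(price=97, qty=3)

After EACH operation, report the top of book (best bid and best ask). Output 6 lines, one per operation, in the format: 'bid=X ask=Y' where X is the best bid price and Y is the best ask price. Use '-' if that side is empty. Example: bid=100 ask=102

After op 1 [order #1] limit_buy(price=98, qty=3): fills=none; bids=[#1:3@98] asks=[-]
After op 2 [order #2] market_sell(qty=8): fills=#1x#2:3@98; bids=[-] asks=[-]
After op 3 [order #3] limit_buy(price=105, qty=7): fills=none; bids=[#3:7@105] asks=[-]
After op 4 [order #4] limit_sell(price=96, qty=3): fills=#3x#4:3@105; bids=[#3:4@105] asks=[-]
After op 5 [order #5] limit_sell(price=97, qty=4): fills=#3x#5:4@105; bids=[-] asks=[-]
After op 6 [order #6] limit_sell(price=97, qty=3): fills=none; bids=[-] asks=[#6:3@97]

Answer: bid=98 ask=-
bid=- ask=-
bid=105 ask=-
bid=105 ask=-
bid=- ask=-
bid=- ask=97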